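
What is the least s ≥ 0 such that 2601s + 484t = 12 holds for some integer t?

460

Euclid: 2601 = 5·484 + 181; 484 = 2·181 + 122; 181 = 1·122 + 59; 122 = 2·59 + 4; 59 = 14·4 + 3; 4 = 1·3 + 1; 3 = 3·1 + 0 → gcd = 1; 12 = 1·12.
Back-substitution yields 2601·(-123) + 484·(661) = 1, so one solution is s = -123·12 = -1476, t = 661·12 = 7932.
Solutions in s differ by 484/1 = 484; the one in [0, 484) is -1476 mod 484 = 460.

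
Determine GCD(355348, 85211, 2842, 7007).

49

gcd(355348, 85211): 355348 = 4·85211 + 14504; 85211 = 5·14504 + 12691; 14504 = 1·12691 + 1813; 12691 = 7·1813 + 0 → 1813
gcd(1813, 2842): 2842 = 1·1813 + 1029; 1813 = 1·1029 + 784; 1029 = 1·784 + 245; 784 = 3·245 + 49; 245 = 5·49 + 0 → 49
gcd(49, 7007): 7007 = 143·49 + 0 → 49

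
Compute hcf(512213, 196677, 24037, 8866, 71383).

512213 = 13 · 31² · 41; 196677 = 3² · 13 · 41²; 24037 = 13 · 43²; 8866 = 2 · 11 · 13 · 31; 71383 = 13 · 17² · 19
gcd takes min exponent of each prime: 13 = 13

13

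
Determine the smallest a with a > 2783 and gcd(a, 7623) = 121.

3025

Multiples of 121 above 2783: 121·24, 121·25, … . Need the cofactor coprime to 7623/121 = 63.
Checking s = 24, 25, … the first with gcd(s, 63) = 1 is s = 25, giving 3025.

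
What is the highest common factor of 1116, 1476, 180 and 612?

36

1116 = 2² · 3² · 31; 1476 = 2² · 3² · 41; 180 = 2² · 3² · 5; 612 = 2² · 3² · 17
gcd takes min exponent of each prime: 2² · 3² = 36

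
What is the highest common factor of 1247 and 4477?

Euclid: 4477 = 3·1247 + 736; 1247 = 1·736 + 511; 736 = 1·511 + 225; 511 = 2·225 + 61; 225 = 3·61 + 42; 61 = 1·42 + 19; 42 = 2·19 + 4; 19 = 4·4 + 3; 4 = 1·3 + 1; 3 = 3·1 + 0. Last nonzero remainder: 1.

1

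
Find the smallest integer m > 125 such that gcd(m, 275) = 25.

150

gcd(m, 275) = 25 forces 25 | m; write m = 25s. Then gcd(25s, 25·11) = 25·gcd(s, 11), so need gcd(s, 11) = 1.
25s > 125 gives s ≥ 6. The least s ≥ 6 coprime to 11 is 6, so m = 25·6 = 150.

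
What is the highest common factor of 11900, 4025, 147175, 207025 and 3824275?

175

11900 = 2² · 5² · 7 · 17; 4025 = 5² · 7 · 23; 147175 = 5² · 7 · 29²; 207025 = 5² · 7² · 13²; 3824275 = 5² · 7 · 13 · 41²
gcd takes min exponent of each prime: 5² · 7 = 175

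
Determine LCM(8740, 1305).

8740 = 2² · 5 · 19 · 23; 1305 = 3² · 5 · 29
max exponents: 2² · 3² · 5 · 19 · 23 · 29 = 2281140

2281140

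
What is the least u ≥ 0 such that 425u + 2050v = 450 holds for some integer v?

30

Euclid: 2050 = 4·425 + 350; 425 = 1·350 + 75; 350 = 4·75 + 50; 75 = 1·50 + 25; 50 = 2·25 + 0 → gcd = 25; 450 = 25·18.
Back-substitution yields 425·(29) + 2050·(-6) = 25, so one solution is u = 29·18 = 522, v = -6·18 = -108.
Solutions in u differ by 2050/25 = 82; the one in [0, 82) is 522 mod 82 = 30.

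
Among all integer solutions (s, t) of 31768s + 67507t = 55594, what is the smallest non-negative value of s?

6

Euclid: 67507 = 2·31768 + 3971; 31768 = 8·3971 + 0 → gcd = 3971; 55594 = 3971·14.
Back-substitution yields 31768·(-2) + 67507·(1) = 3971, so one solution is s = -2·14 = -28, t = 1·14 = 14.
Solutions in s differ by 67507/3971 = 17; the one in [0, 17) is -28 mod 17 = 6.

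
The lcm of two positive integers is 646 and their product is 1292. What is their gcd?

From gcd × lcm = pq: gcd = 1292 / 646 = 2.

2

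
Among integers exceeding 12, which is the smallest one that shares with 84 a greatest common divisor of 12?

24

Multiples of 12 above 12: 12·2, 12·3, … . Need the cofactor coprime to 84/12 = 7.
Checking s = 2, 3, … the first with gcd(s, 7) = 1 is s = 2, giving 24.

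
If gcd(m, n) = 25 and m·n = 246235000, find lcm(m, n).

9849400

gcd·lcm = product, so lcm = 246235000/25 = 9849400.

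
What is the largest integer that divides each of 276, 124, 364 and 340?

4

gcd(276, 124): 276 = 2·124 + 28; 124 = 4·28 + 12; 28 = 2·12 + 4; 12 = 3·4 + 0 → 4
gcd(4, 364): 364 = 91·4 + 0 → 4
gcd(4, 340): 340 = 85·4 + 0 → 4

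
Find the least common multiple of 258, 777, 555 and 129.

258 = 2 · 3 · 43; 777 = 3 · 7 · 37; 555 = 3 · 5 · 37; 129 = 3 · 43
lcm takes max exponent of each prime: 2 · 3 · 5 · 7 · 37 · 43 = 334110

334110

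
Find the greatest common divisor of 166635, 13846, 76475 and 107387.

gcd(166635, 13846): 166635 = 12·13846 + 483; 13846 = 28·483 + 322; 483 = 1·322 + 161; 322 = 2·161 + 0 → 161
gcd(161, 76475): 76475 = 475·161 + 0 → 161
gcd(161, 107387): 107387 = 667·161 + 0 → 161

161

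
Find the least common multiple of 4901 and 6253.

181337

gcd first: 6253 = 1·4901 + 1352; 4901 = 3·1352 + 845; 1352 = 1·845 + 507; 845 = 1·507 + 338; 507 = 1·338 + 169; 338 = 2·169 + 0 → gcd = 169
lcm = 4901·6253/gcd = 30645953/169 = 181337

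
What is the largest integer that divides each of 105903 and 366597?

63

Euclid: 366597 = 3·105903 + 48888; 105903 = 2·48888 + 8127; 48888 = 6·8127 + 126; 8127 = 64·126 + 63; 126 = 2·63 + 0. Last nonzero remainder: 63.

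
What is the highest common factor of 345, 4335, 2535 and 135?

15

345 = 3 · 5 · 23; 4335 = 3 · 5 · 17²; 2535 = 3 · 5 · 13²; 135 = 3³ · 5
gcd takes min exponent of each prime: 3 · 5 = 15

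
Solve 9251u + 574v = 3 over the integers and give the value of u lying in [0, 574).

377

gcd(9251, 574) = 1 (Euclid: 9251 = 16·574 + 67; 574 = 8·67 + 38; 67 = 1·38 + 29; 38 = 1·29 + 9; 29 = 3·9 + 2; 9 = 4·2 + 1; 2 = 2·1 + 0), and 1 | 3.
Extended Euclid: 9251·(-257) + 574·(4142) = 1. Scale by 3: u₀ = -771.
General solution u = u₀ + 574t; reducing mod 574 gives u = 377 (and v = -6076).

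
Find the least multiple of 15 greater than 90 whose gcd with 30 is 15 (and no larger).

105

gcd(x, 30) = 15 forces 15 | x; write x = 15s. Then gcd(15s, 15·2) = 15·gcd(s, 2), so need gcd(s, 2) = 1.
15s > 90 gives s ≥ 7. The least s ≥ 7 coprime to 2 is 7, so x = 15·7 = 105.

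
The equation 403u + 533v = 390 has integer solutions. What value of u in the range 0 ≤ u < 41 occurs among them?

Euclid: 533 = 1·403 + 130; 403 = 3·130 + 13; 130 = 10·13 + 0 → gcd = 13; 390 = 13·30.
Back-substitution yields 403·(4) + 533·(-3) = 13, so one solution is u = 4·30 = 120, v = -3·30 = -90.
Solutions in u differ by 533/13 = 41; the one in [0, 41) is 120 mod 41 = 38.

38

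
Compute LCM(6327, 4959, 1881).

2018313

lcm(6327, 4959) = 6327·4959/gcd = 31375593/171 = 183483
lcm(183483, 1881) = 183483·1881/gcd = 345131523/171 = 2018313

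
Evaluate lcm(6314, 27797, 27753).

6314 = 2 · 7 · 11 · 41; 27797 = 7 · 11 · 19²; 27753 = 3 · 11 · 29²
lcm takes max exponent of each prime: 2 · 3 · 7 · 11 · 19² · 29² · 41 = 5750810142

5750810142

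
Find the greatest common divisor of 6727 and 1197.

7

6727 = 7 · 31²
1197 = 3² · 7 · 19
Common: 7 = 7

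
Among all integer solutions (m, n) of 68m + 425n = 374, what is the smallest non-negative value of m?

gcd(68, 425) = 17 (Euclid: 425 = 6·68 + 17; 68 = 4·17 + 0), and 17 | 374.
Extended Euclid: 68·(-6) + 425·(1) = 17. Scale by 22: m₀ = -132.
General solution m = m₀ + 25t; reducing mod 25 gives m = 18 (and n = -2).

18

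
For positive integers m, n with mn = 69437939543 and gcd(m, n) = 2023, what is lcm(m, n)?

For any two positive integers, gcd × lcm equals their product. Hence lcm = 69437939543 / 2023 = 34324241.

34324241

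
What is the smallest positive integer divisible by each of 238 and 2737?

238 = 2 · 7 · 17; 2737 = 7 · 17 · 23
max exponents: 2 · 7 · 17 · 23 = 5474

5474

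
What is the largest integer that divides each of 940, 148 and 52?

940 = 2² · 5 · 47; 148 = 2² · 37; 52 = 2² · 13
gcd takes min exponent of each prime: 2² = 4

4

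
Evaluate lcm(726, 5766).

697686

726 = 2 · 3 · 11²; 5766 = 2 · 3 · 31²
max exponents: 2 · 3 · 11² · 31² = 697686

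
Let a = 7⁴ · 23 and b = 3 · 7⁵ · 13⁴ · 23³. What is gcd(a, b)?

min exponent per shared prime: 7⁴ · 23 = 55223

55223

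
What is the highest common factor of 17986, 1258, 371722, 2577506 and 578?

34

17986 = 2 · 17 · 23²; 1258 = 2 · 17 · 37; 371722 = 2 · 13 · 17 · 29²; 2577506 = 2 · 17 · 41 · 43²; 578 = 2 · 17²
gcd takes min exponent of each prime: 2 · 17 = 34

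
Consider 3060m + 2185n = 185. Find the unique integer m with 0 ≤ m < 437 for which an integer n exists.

185

gcd(3060, 2185) = 5 (Euclid: 3060 = 1·2185 + 875; 2185 = 2·875 + 435; 875 = 2·435 + 5; 435 = 87·5 + 0), and 5 | 185.
Extended Euclid: 3060·(5) + 2185·(-7) = 5. Scale by 37: m₀ = 185.
General solution m = m₀ + 437t; reducing mod 437 gives m = 185 (and n = -259).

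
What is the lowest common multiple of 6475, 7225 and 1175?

6475 = 5² · 7 · 37; 7225 = 5² · 17²; 1175 = 5² · 47
lcm takes max exponent of each prime: 5² · 7 · 17² · 37 · 47 = 87949925

87949925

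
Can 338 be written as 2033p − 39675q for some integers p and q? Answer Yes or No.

Yes

By Bézout, 2033p − 39675q = 338 has integer solutions iff gcd(2033, 39675) | 338.
Euclid: 39675 = 19·2033 + 1048; 2033 = 1·1048 + 985; 1048 = 1·985 + 63; 985 = 15·63 + 40; 63 = 1·40 + 23; 40 = 1·23 + 17; 23 = 1·17 + 6; 17 = 2·6 + 5; 6 = 1·5 + 1; 5 = 5·1 + 0. gcd = 1; 338 mod 1 = 0. Yes.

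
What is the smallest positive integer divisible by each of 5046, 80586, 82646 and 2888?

5046 = 2 · 3 · 29²; 80586 = 2 · 3² · 11² · 37; 82646 = 2 · 31² · 43; 2888 = 2³ · 19²
lcm takes max exponent of each prime: 2³ · 3² · 11² · 19² · 29² · 31² · 37 · 43 = 4044032449824312

4044032449824312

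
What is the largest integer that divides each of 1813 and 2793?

49

Euclid: 2793 = 1·1813 + 980; 1813 = 1·980 + 833; 980 = 1·833 + 147; 833 = 5·147 + 98; 147 = 1·98 + 49; 98 = 2·49 + 0. Last nonzero remainder: 49.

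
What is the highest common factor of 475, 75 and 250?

25

gcd(475, 75): 475 = 6·75 + 25; 75 = 3·25 + 0 → 25
gcd(25, 250): 250 = 10·25 + 0 → 25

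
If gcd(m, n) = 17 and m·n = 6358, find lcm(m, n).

374

Since gcd(m,n)·lcm(m,n) = mn, lcm = 6358/17 = 374.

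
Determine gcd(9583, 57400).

9583 = 7 · 37²
57400 = 2³ · 5² · 7 · 41
Common: 7 = 7

7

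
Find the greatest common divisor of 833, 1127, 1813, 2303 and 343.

gcd(833, 1127): 1127 = 1·833 + 294; 833 = 2·294 + 245; 294 = 1·245 + 49; 245 = 5·49 + 0 → 49
gcd(49, 1813): 1813 = 37·49 + 0 → 49
gcd(49, 2303): 2303 = 47·49 + 0 → 49
gcd(49, 343): 343 = 7·49 + 0 → 49

49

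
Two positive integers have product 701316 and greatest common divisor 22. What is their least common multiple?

Since gcd(u,v)·lcm(u,v) = uv, lcm = 701316/22 = 31878.

31878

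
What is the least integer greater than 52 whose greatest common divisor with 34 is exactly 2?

Multiples of 2 above 52: 2·27, 2·28, … . Need the cofactor coprime to 34/2 = 17.
Checking s = 27, 28, … the first with gcd(s, 17) = 1 is s = 27, giving 54.

54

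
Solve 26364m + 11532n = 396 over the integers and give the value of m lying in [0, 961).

Euclid: 26364 = 2·11532 + 3300; 11532 = 3·3300 + 1632; 3300 = 2·1632 + 36; 1632 = 45·36 + 12; 36 = 3·12 + 0 → gcd = 12; 396 = 12·33.
Back-substitution yields 26364·(-318) + 11532·(727) = 12, so one solution is m = -318·33 = -10494, n = 727·33 = 23991.
Solutions in m differ by 11532/12 = 961; the one in [0, 961) is -10494 mod 961 = 77.

77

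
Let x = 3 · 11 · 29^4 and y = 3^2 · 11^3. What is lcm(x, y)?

max exponent per prime: 3^2 · 11^3 · 29^4 = 8472519099

8472519099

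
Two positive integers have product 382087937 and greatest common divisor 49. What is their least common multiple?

7797713

gcd·lcm = product, so lcm = 382087937/49 = 7797713.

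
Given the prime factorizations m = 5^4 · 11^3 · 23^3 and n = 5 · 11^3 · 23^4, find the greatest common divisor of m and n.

min exponent per shared prime: 5 · 11^3 · 23^3 = 80971385

80971385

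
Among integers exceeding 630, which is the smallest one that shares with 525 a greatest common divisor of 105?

735

525 = 105·5. Any x with gcd(x, 525) = 105 is a multiple of 105, say 105s, with s coprime to 5.
Need s > 630/105, so s ≥ 7. First s ≥ 7 with gcd(s, 5) = 1 is s = 7. Thus x = 105·7 = 735.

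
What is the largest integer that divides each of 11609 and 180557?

Euclid: 180557 = 15·11609 + 6422; 11609 = 1·6422 + 5187; 6422 = 1·5187 + 1235; 5187 = 4·1235 + 247; 1235 = 5·247 + 0. Last nonzero remainder: 247.

247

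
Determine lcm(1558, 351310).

14403710

1558 = 2 · 19 · 41; 351310 = 2 · 5 · 19 · 43²
max exponents: 2 · 5 · 19 · 41 · 43² = 14403710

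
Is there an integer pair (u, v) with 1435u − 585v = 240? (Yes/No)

By Bézout, 1435u − 585v = 240 has integer solutions iff gcd(1435, 585) | 240.
Euclid: 1435 = 2·585 + 265; 585 = 2·265 + 55; 265 = 4·55 + 45; 55 = 1·45 + 10; 45 = 4·10 + 5; 10 = 2·5 + 0. gcd = 5; 240 mod 5 = 0. Yes.

Yes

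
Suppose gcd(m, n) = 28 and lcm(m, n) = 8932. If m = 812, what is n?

m·n = gcd·lcm = 28·8932 = 250096, so n = 250096/812 = 308.

308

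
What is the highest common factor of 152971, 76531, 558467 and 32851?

91

gcd(152971, 76531): 152971 = 1·76531 + 76440; 76531 = 1·76440 + 91; 76440 = 840·91 + 0 → 91
gcd(91, 558467): 558467 = 6137·91 + 0 → 91
gcd(91, 32851): 32851 = 361·91 + 0 → 91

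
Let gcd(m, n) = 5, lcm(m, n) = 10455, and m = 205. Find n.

255

Using mn = gcd(m,n)·lcm(m,n) = 5·10455 = 52275, we get n = 52275/205 = 255.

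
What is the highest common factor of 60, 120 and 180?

60

gcd(60, 120): 120 = 2·60 + 0 → 60
gcd(60, 180): 180 = 3·60 + 0 → 60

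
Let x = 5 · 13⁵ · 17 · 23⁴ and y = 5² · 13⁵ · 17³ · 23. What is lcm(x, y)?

max exponent per prime: 5² · 13⁵ · 17³ · 23⁴ = 12761886517026725

12761886517026725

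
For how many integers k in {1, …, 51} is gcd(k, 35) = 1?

35

35 = 5·7. Inclusion–exclusion on these primes:
51 − ⌊51/5⌋ − ⌊51/7⌋ + ⌊51/35⌋ = 35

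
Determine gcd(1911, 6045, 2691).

1911 = 3 · 7² · 13; 6045 = 3 · 5 · 13 · 31; 2691 = 3² · 13 · 23
gcd takes min exponent of each prime: 3 · 13 = 39

39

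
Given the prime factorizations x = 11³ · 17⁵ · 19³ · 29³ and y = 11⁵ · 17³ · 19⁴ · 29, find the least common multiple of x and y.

max exponent per prime: 11⁵ · 17⁵ · 19⁴ · 29³ = 726802529619649041383

726802529619649041383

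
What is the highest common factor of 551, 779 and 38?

19

gcd(551, 779): 779 = 1·551 + 228; 551 = 2·228 + 95; 228 = 2·95 + 38; 95 = 2·38 + 19; 38 = 2·19 + 0 → 19
gcd(19, 38): 38 = 2·19 + 0 → 19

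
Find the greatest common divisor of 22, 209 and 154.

gcd(22, 209): 209 = 9·22 + 11; 22 = 2·11 + 0 → 11
gcd(11, 154): 154 = 14·11 + 0 → 11

11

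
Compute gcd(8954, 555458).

2

8954 = 2 · 11² · 37
555458 = 2 · 17² · 31²
Common: 2 = 2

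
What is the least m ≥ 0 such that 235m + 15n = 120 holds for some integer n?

Euclid: 235 = 15·15 + 10; 15 = 1·10 + 5; 10 = 2·5 + 0 → gcd = 5; 120 = 5·24.
Back-substitution yields 235·(-1) + 15·(16) = 5, so one solution is m = -1·24 = -24, n = 16·24 = 384.
Solutions in m differ by 15/5 = 3; the one in [0, 3) is -24 mod 3 = 0.

0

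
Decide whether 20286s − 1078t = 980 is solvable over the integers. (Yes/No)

Yes

gcd(20286, 1078): 20286 = 18·1078 + 882; 1078 = 1·882 + 196; 882 = 4·196 + 98; 196 = 2·98 + 0 → 98
98 divides 980, so a solution exists.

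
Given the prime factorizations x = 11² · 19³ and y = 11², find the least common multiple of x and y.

829939

max exponent per prime: 11² · 19³ = 829939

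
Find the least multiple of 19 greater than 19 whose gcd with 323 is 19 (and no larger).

gcd(m, 323) = 19 forces 19 | m; write m = 19s. Then gcd(19s, 19·17) = 19·gcd(s, 17), so need gcd(s, 17) = 1.
19s > 19 gives s ≥ 2. The least s ≥ 2 coprime to 17 is 2, so m = 19·2 = 38.

38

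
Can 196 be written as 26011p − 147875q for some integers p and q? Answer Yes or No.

Yes

gcd(26011, 147875): 147875 = 5·26011 + 17820; 26011 = 1·17820 + 8191; 17820 = 2·8191 + 1438; 8191 = 5·1438 + 1001; 1438 = 1·1001 + 437; 1001 = 2·437 + 127; 437 = 3·127 + 56; 127 = 2·56 + 15; 56 = 3·15 + 11; 15 = 1·11 + 4; 11 = 2·4 + 3; 4 = 1·3 + 1; 3 = 3·1 + 0 → 1
1 divides 196, so a solution exists.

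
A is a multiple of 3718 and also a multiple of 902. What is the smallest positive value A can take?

152438

3718 = 2 · 11 · 13²; 902 = 2 · 11 · 41
max exponents: 2 · 11 · 13² · 41 = 152438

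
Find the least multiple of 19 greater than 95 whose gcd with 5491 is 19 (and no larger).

gcd(x, 5491) = 19 forces 19 | x; write x = 19s. Then gcd(19s, 19·289) = 19·gcd(s, 289), so need gcd(s, 289) = 1.
19s > 95 gives s ≥ 6. The least s ≥ 6 coprime to 289 is 6, so x = 19·6 = 114.

114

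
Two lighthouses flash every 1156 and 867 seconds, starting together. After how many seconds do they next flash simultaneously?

3468

gcd first: 1156 = 1·867 + 289; 867 = 3·289 + 0 → gcd = 289
lcm = 1156·867/gcd = 1002252/289 = 3468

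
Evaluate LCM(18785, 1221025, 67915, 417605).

lcm(18785, 1221025) = 18785·1221025/gcd = 22936954625/18785 = 1221025
lcm(1221025, 67915) = 1221025·67915/gcd = 82925912875/1445 = 57388175
lcm(57388175, 417605) = 57388175·417605/gcd = 23965588820875/1445 = 16585182575

16585182575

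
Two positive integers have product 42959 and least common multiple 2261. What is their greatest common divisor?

From gcd × lcm = ab: gcd = 42959 / 2261 = 19.

19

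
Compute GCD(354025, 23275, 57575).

gcd(354025, 23275): 354025 = 15·23275 + 4900; 23275 = 4·4900 + 3675; 4900 = 1·3675 + 1225; 3675 = 3·1225 + 0 → 1225
gcd(1225, 57575): 57575 = 47·1225 + 0 → 1225

1225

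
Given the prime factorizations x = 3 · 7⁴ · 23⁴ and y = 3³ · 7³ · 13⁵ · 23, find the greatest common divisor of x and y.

min exponent per shared prime: 3 · 7³ · 23 = 23667

23667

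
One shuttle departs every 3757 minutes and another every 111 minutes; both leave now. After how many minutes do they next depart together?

417027

gcd first: 3757 = 33·111 + 94; 111 = 1·94 + 17; 94 = 5·17 + 9; 17 = 1·9 + 8; 9 = 1·8 + 1; 8 = 8·1 + 0 → gcd = 1
lcm = 3757·111/gcd = 417027/1 = 417027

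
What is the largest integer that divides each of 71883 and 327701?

1

71883 = 3² · 7² · 163
327701 = 11 · 31³
Common: 1 = 1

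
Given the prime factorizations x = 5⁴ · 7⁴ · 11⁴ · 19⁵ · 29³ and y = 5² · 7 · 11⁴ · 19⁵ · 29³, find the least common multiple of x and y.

max exponent per prime: 5⁴ · 7⁴ · 11⁴ · 19⁵ · 29³ = 1326798330856188719375

1326798330856188719375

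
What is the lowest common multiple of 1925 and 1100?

7700

1925 = 5² · 7 · 11; 1100 = 2² · 5² · 11
max exponents: 2² · 5² · 7 · 11 = 7700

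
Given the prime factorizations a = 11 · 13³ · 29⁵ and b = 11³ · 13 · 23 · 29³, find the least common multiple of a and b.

max exponent per prime: 11³ · 13³ · 23 · 29⁵ = 1379513446128389

1379513446128389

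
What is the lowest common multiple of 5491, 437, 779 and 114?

5491 = 17² · 19; 437 = 19 · 23; 779 = 19 · 41; 114 = 2 · 3 · 19
lcm takes max exponent of each prime: 2 · 3 · 17² · 19 · 23 · 41 = 31068078

31068078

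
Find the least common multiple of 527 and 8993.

527 = 17 · 31; 8993 = 17 · 23²
max exponents: 17 · 23² · 31 = 278783

278783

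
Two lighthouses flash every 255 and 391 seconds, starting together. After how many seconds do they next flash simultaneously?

255 = 3 · 5 · 17; 391 = 17 · 23
max exponents: 3 · 5 · 17 · 23 = 5865

5865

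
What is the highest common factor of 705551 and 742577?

705551 = 7³ · 11² · 17
742577 = 11² · 17 · 19²
Common: 11² · 17 = 2057

2057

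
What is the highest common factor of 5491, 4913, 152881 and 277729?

289

gcd(5491, 4913): 5491 = 1·4913 + 578; 4913 = 8·578 + 289; 578 = 2·289 + 0 → 289
gcd(289, 152881): 152881 = 529·289 + 0 → 289
gcd(289, 277729): 277729 = 961·289 + 0 → 289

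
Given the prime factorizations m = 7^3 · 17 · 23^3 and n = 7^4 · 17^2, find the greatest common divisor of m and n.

5831

min exponent per shared prime: 7^3 · 17 = 5831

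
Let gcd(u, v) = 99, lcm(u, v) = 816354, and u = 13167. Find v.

6138

Using uv = gcd(u,v)·lcm(u,v) = 99·816354 = 80819046, we get v = 80819046/13167 = 6138.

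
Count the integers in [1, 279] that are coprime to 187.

239

187 = 11·17. Inclusion–exclusion on these primes:
279 − ⌊279/11⌋ − ⌊279/17⌋ + ⌊279/187⌋ = 239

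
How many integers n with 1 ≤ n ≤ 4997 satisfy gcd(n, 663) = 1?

663 = 3·13·17. Inclusion–exclusion on these primes:
4997 − ⌊4997/3⌋ − ⌊4997/13⌋ − ⌊4997/17⌋ + ⌊4997/39⌋ + ⌊4997/51⌋ + ⌊4997/221⌋ − ⌊4997/663⌋ = 2895

2895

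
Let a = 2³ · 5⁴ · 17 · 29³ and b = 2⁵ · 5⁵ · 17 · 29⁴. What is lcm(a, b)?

max exponent per prime: 2⁵ · 5⁵ · 17 · 29⁴ = 1202377700000

1202377700000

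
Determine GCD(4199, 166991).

323

Euclid: 166991 = 39·4199 + 3230; 4199 = 1·3230 + 969; 3230 = 3·969 + 323; 969 = 3·323 + 0. Last nonzero remainder: 323.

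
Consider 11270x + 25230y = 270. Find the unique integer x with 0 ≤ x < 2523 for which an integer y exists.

gcd(11270, 25230) = 10 (Euclid: 25230 = 2·11270 + 2690; 11270 = 4·2690 + 510; 2690 = 5·510 + 140; 510 = 3·140 + 90; 140 = 1·90 + 50; 90 = 1·50 + 40; 50 = 1·40 + 10; 40 = 4·10 + 0), and 10 | 270.
Extended Euclid: 11270·(-544) + 25230·(243) = 10. Scale by 27: x₀ = -14688.
General solution x = x₀ + 2523t; reducing mod 2523 gives x = 450 (and y = -201).

450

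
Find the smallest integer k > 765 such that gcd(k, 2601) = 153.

gcd(k, 2601) = 153 forces 153 | k; write k = 153s. Then gcd(153s, 153·17) = 153·gcd(s, 17), so need gcd(s, 17) = 1.
153s > 765 gives s ≥ 6. The least s ≥ 6 coprime to 17 is 6, so k = 153·6 = 918.

918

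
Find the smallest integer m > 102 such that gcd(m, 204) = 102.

306

gcd(m, 204) = 102 forces 102 | m; write m = 102s. Then gcd(102s, 102·2) = 102·gcd(s, 2), so need gcd(s, 2) = 1.
102s > 102 gives s ≥ 2. The least s ≥ 2 coprime to 2 is 3, so m = 102·3 = 306.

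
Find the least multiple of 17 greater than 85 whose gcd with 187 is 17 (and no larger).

gcd(k, 187) = 17 forces 17 | k; write k = 17s. Then gcd(17s, 17·11) = 17·gcd(s, 11), so need gcd(s, 11) = 1.
17s > 85 gives s ≥ 6. The least s ≥ 6 coprime to 11 is 6, so k = 17·6 = 102.

102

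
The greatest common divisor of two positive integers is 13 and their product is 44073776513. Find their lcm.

3390290501

gcd·lcm = product, so lcm = 44073776513/13 = 3390290501.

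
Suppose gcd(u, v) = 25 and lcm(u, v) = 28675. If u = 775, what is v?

925

u·v = gcd·lcm = 25·28675 = 716875, so v = 716875/775 = 925.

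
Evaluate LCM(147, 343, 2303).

48363

147 = 3 · 7²; 343 = 7³; 2303 = 7² · 47
lcm takes max exponent of each prime: 3 · 7³ · 47 = 48363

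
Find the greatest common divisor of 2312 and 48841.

289

2312 = 2³ · 17²
48841 = 13² · 17²
Common: 17² = 289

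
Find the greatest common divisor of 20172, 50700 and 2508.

gcd(20172, 50700): 50700 = 2·20172 + 10356; 20172 = 1·10356 + 9816; 10356 = 1·9816 + 540; 9816 = 18·540 + 96; 540 = 5·96 + 60; 96 = 1·60 + 36; 60 = 1·36 + 24; 36 = 1·24 + 12; 24 = 2·12 + 0 → 12
gcd(12, 2508): 2508 = 209·12 + 0 → 12

12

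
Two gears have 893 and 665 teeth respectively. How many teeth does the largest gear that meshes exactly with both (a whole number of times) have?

19

893 = 19 · 47
665 = 5 · 7 · 19
Common: 19 = 19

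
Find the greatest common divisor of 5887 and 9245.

1

5887 = 7 · 29²
9245 = 5 · 43²
Common: 1 = 1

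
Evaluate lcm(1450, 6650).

gcd first: 6650 = 4·1450 + 850; 1450 = 1·850 + 600; 850 = 1·600 + 250; 600 = 2·250 + 100; 250 = 2·100 + 50; 100 = 2·50 + 0 → gcd = 50
lcm = 1450·6650/gcd = 9642500/50 = 192850

192850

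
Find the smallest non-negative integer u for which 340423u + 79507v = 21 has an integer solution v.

52710

gcd(340423, 79507) = 1 (Euclid: 340423 = 4·79507 + 22395; 79507 = 3·22395 + 12322; 22395 = 1·12322 + 10073; 12322 = 1·10073 + 2249; 10073 = 4·2249 + 1077; 2249 = 2·1077 + 95; 1077 = 11·95 + 32; 95 = 2·32 + 31; 32 = 1·31 + 1; 31 = 31·1 + 0), and 1 | 21.
Extended Euclid: 340423·(2510) + 79507·(-10747) = 1. Scale by 21: u₀ = 52710.
General solution u = u₀ + 79507t; reducing mod 79507 gives u = 52710 (and v = -225687).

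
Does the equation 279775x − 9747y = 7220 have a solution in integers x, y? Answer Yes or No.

gcd(279775, 9747): 279775 = 28·9747 + 6859; 9747 = 1·6859 + 2888; 6859 = 2·2888 + 1083; 2888 = 2·1083 + 722; 1083 = 1·722 + 361; 722 = 2·361 + 0 → 361
361 divides 7220, so a solution exists.

Yes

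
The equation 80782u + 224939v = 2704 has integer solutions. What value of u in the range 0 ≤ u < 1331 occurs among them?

78

gcd(80782, 224939) = 169 (Euclid: 224939 = 2·80782 + 63375; 80782 = 1·63375 + 17407; 63375 = 3·17407 + 11154; 17407 = 1·11154 + 6253; 11154 = 1·6253 + 4901; 6253 = 1·4901 + 1352; 4901 = 3·1352 + 845; 1352 = 1·845 + 507; 845 = 1·507 + 338; 507 = 1·338 + 169; 338 = 2·169 + 0), and 169 | 2704.
Extended Euclid: 80782·(504) + 224939·(-181) = 169. Scale by 16: u₀ = 8064.
General solution u = u₀ + 1331t; reducing mod 1331 gives u = 78 (and v = -28).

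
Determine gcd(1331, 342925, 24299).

gcd(1331, 342925): 342925 = 257·1331 + 858; 1331 = 1·858 + 473; 858 = 1·473 + 385; 473 = 1·385 + 88; 385 = 4·88 + 33; 88 = 2·33 + 22; 33 = 1·22 + 11; 22 = 2·11 + 0 → 11
gcd(11, 24299): 24299 = 2209·11 + 0 → 11

11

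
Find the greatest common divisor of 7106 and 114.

38

Euclid: 7106 = 62·114 + 38; 114 = 3·38 + 0. Last nonzero remainder: 38.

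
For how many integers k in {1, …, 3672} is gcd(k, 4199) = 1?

3022

4199 = 13·17·19. Inclusion–exclusion on these primes:
3672 − ⌊3672/13⌋ − ⌊3672/17⌋ − ⌊3672/19⌋ + ⌊3672/221⌋ + ⌊3672/247⌋ + ⌊3672/323⌋ − ⌊3672/4199⌋ = 3022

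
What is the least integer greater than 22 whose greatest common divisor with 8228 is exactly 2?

26

gcd(k, 8228) = 2 forces 2 | k; write k = 2s. Then gcd(2s, 2·4114) = 2·gcd(s, 4114), so need gcd(s, 4114) = 1.
2s > 22 gives s ≥ 12. The least s ≥ 12 coprime to 4114 is 13, so k = 2·13 = 26.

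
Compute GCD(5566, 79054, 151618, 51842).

5566 = 2 · 11² · 23; 79054 = 2 · 29² · 47; 151618 = 2 · 41 · 43²; 51842 = 2 · 7² · 23²
gcd takes min exponent of each prime: 2 = 2

2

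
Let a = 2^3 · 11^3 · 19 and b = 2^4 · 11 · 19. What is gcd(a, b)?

min exponent per shared prime: 2^3 · 11 · 19 = 1672

1672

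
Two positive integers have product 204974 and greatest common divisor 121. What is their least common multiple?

Since gcd(p,q)·lcm(p,q) = pq, lcm = 204974/121 = 1694.

1694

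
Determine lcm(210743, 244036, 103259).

185935177012

210743 = 13² · 29 · 43; 244036 = 2² · 13² · 19²; 103259 = 13³ · 47
lcm takes max exponent of each prime: 2² · 13³ · 19² · 29 · 43 · 47 = 185935177012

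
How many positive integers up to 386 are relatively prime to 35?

Prime factors of 35: 5, 7. Count integers ≤ 386 divisible by none of them.
By inclusion–exclusion: 386 − ⌊386/5⌋ − ⌊386/7⌋ + ⌊386/35⌋ = 265.

265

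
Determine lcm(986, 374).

10846

986 = 2 · 17 · 29; 374 = 2 · 11 · 17
max exponents: 2 · 11 · 17 · 29 = 10846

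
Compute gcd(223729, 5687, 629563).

121

223729 = 11² · 43²; 5687 = 11² · 47; 629563 = 11⁴ · 43
gcd takes min exponent of each prime: 11² = 121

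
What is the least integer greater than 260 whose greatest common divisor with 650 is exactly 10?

270

gcd(a, 650) = 10 forces 10 | a; write a = 10s. Then gcd(10s, 10·65) = 10·gcd(s, 65), so need gcd(s, 65) = 1.
10s > 260 gives s ≥ 27. The least s ≥ 27 coprime to 65 is 27, so a = 10·27 = 270.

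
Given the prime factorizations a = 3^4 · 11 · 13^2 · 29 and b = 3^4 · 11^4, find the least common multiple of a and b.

max exponent per prime: 3^4 · 11^4 · 13^2 · 29 = 5812198821

5812198821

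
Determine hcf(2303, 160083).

49

2303 = 7² · 47
160083 = 3³ · 7² · 11²
Common: 7² = 49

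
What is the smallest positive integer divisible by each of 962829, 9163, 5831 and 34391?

962829 = 3² · 7 · 17 · 29 · 31; 9163 = 7² · 11 · 17; 5831 = 7³ · 17; 34391 = 7 · 17³
lcm takes max exponent of each prime: 3² · 7³ · 11 · 17³ · 29 · 31 = 149980836159

149980836159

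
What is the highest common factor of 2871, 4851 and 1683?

gcd(2871, 4851): 4851 = 1·2871 + 1980; 2871 = 1·1980 + 891; 1980 = 2·891 + 198; 891 = 4·198 + 99; 198 = 2·99 + 0 → 99
gcd(99, 1683): 1683 = 17·99 + 0 → 99

99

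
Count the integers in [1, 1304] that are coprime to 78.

402

78 = 2·3·13. Inclusion–exclusion on these primes:
1304 − ⌊1304/2⌋ − ⌊1304/3⌋ − ⌊1304/13⌋ + ⌊1304/6⌋ + ⌊1304/26⌋ + ⌊1304/39⌋ − ⌊1304/78⌋ = 402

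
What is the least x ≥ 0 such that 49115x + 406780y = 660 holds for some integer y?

Euclid: 406780 = 8·49115 + 13860; 49115 = 3·13860 + 7535; 13860 = 1·7535 + 6325; 7535 = 1·6325 + 1210; 6325 = 5·1210 + 275; 1210 = 4·275 + 110; 275 = 2·110 + 55; 110 = 2·55 + 0 → gcd = 55; 660 = 55·12.
Back-substitution yields 49115·(-3023) + 406780·(365) = 55, so one solution is x = -3023·12 = -36276, y = 365·12 = 4380.
Solutions in x differ by 406780/55 = 7396; the one in [0, 7396) is -36276 mod 7396 = 704.

704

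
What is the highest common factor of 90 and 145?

5

90 = 2 · 3² · 5
145 = 5 · 29
Common: 5 = 5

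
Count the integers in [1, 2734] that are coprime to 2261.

2090

Prime factors of 2261: 7, 17, 19. Count integers ≤ 2734 divisible by none of them.
By inclusion–exclusion: 2734 − ⌊2734/7⌋ − ⌊2734/17⌋ − ⌊2734/19⌋ + ⌊2734/119⌋ + ⌊2734/133⌋ + ⌊2734/323⌋ − ⌊2734/2261⌋ = 2090.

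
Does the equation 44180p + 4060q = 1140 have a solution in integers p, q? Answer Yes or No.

Yes

gcd(44180, 4060): 44180 = 10·4060 + 3580; 4060 = 1·3580 + 480; 3580 = 7·480 + 220; 480 = 2·220 + 40; 220 = 5·40 + 20; 40 = 2·20 + 0 → 20
20 divides 1140, so a solution exists.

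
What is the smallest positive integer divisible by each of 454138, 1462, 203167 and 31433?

454138 = 2 · 17 · 19² · 37; 1462 = 2 · 17 · 43; 203167 = 17² · 19 · 37; 31433 = 17 · 43²
lcm takes max exponent of each prime: 2 · 17² · 19² · 37 · 43² = 14274919754

14274919754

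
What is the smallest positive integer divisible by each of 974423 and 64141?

3676497979

gcd first: 974423 = 15·64141 + 12308; 64141 = 5·12308 + 2601; 12308 = 4·2601 + 1904; 2601 = 1·1904 + 697; 1904 = 2·697 + 510; 697 = 1·510 + 187; 510 = 2·187 + 136; 187 = 1·136 + 51; 136 = 2·51 + 34; 51 = 1·34 + 17; 34 = 2·17 + 0 → gcd = 17
lcm = 974423·64141/gcd = 62500465643/17 = 3676497979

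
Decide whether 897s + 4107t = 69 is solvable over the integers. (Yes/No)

gcd(897, 4107): 4107 = 4·897 + 519; 897 = 1·519 + 378; 519 = 1·378 + 141; 378 = 2·141 + 96; 141 = 1·96 + 45; 96 = 2·45 + 6; 45 = 7·6 + 3; 6 = 2·3 + 0 → 3
3 divides 69, so a solution exists.

Yes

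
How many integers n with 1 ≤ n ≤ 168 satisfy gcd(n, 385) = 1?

385 = 5·7·11. Inclusion–exclusion on these primes:
168 − ⌊168/5⌋ − ⌊168/7⌋ − ⌊168/11⌋ + ⌊168/35⌋ + ⌊168/55⌋ + ⌊168/77⌋ − ⌊168/385⌋ = 105

105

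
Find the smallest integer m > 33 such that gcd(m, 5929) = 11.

44

gcd(m, 5929) = 11 forces 11 | m; write m = 11s. Then gcd(11s, 11·539) = 11·gcd(s, 539), so need gcd(s, 539) = 1.
11s > 33 gives s ≥ 4. The least s ≥ 4 coprime to 539 is 4, so m = 11·4 = 44.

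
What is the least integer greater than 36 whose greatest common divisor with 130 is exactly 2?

38

gcd(k, 130) = 2 forces 2 | k; write k = 2s. Then gcd(2s, 2·65) = 2·gcd(s, 65), so need gcd(s, 65) = 1.
2s > 36 gives s ≥ 19. The least s ≥ 19 coprime to 65 is 19, so k = 2·19 = 38.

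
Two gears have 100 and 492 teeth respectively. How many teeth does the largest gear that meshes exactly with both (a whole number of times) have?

Euclid: 492 = 4·100 + 92; 100 = 1·92 + 8; 92 = 11·8 + 4; 8 = 2·4 + 0. Last nonzero remainder: 4.

4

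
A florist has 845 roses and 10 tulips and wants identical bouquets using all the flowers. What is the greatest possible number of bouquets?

845 = 5 · 13²
10 = 2 · 5
Common: 5 = 5

5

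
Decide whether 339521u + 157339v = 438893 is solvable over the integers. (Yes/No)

Yes

By Bézout, 339521u + 157339v = 438893 has integer solutions iff gcd(339521, 157339) | 438893.
Euclid: 339521 = 2·157339 + 24843; 157339 = 6·24843 + 8281; 24843 = 3·8281 + 0. gcd = 8281; 438893 mod 8281 = 0. Yes.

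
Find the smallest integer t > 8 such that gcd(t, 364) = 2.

10

Multiples of 2 above 8: 2·5, 2·6, … . Need the cofactor coprime to 364/2 = 182.
Checking s = 5, 6, … the first with gcd(s, 182) = 1 is s = 5, giving 10.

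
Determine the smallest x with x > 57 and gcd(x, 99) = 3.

99 = 3·33. Any x with gcd(x, 99) = 3 is a multiple of 3, say 3s, with s coprime to 33.
Need s > 57/3, so s ≥ 20. First s ≥ 20 with gcd(s, 33) = 1 is s = 20. Thus x = 3·20 = 60.

60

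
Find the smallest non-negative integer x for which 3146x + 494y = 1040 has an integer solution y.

Reduce mod 494: 3146x ≡ 1040 (mod 494). With g = gcd(3146, 494) = 26 dividing 1040, divide through: 121x ≡ 40 (mod 19).
Since gcd(121, 19) = 1, x ≡ 40·(121)⁻¹ ≡ 3 (mod 19). Smallest non-negative: 3.

3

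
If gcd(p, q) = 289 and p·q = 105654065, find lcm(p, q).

gcd·lcm = product, so lcm = 105654065/289 = 365585.

365585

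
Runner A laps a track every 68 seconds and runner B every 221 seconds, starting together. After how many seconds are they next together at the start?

884

gcd first: 221 = 3·68 + 17; 68 = 4·17 + 0 → gcd = 17
lcm = 68·221/gcd = 15028/17 = 884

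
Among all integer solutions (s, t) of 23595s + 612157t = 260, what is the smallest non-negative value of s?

gcd(23595, 612157) = 13 (Euclid: 612157 = 25·23595 + 22282; 23595 = 1·22282 + 1313; 22282 = 16·1313 + 1274; 1313 = 1·1274 + 39; 1274 = 32·39 + 26; 39 = 1·26 + 13; 26 = 2·13 + 0), and 13 | 260.
Extended Euclid: 23595·(15852) + 612157·(-611) = 13. Scale by 20: s₀ = 317040.
General solution s = s₀ + 47089k; reducing mod 47089 gives s = 34506 (and t = -1330).

34506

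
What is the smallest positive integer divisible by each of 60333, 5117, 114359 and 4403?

60333 = 3 · 7 · 13² · 17; 5117 = 7 · 17 · 43; 114359 = 7 · 17 · 31²; 4403 = 7 · 17 · 37
lcm takes max exponent of each prime: 3 · 7 · 13² · 17 · 31² · 37 · 43 = 92246200683

92246200683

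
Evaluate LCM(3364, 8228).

6919748

3364 = 2² · 29²; 8228 = 2² · 11² · 17
max exponents: 2² · 11² · 17 · 29² = 6919748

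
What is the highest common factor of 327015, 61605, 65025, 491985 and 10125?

45

327015 = 3² · 5 · 13² · 43; 61605 = 3² · 5 · 37²; 65025 = 3² · 5² · 17²; 491985 = 3² · 5 · 13 · 29²; 10125 = 3⁴ · 5³
gcd takes min exponent of each prime: 3² · 5 = 45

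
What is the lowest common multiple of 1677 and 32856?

gcd first: 32856 = 19·1677 + 993; 1677 = 1·993 + 684; 993 = 1·684 + 309; 684 = 2·309 + 66; 309 = 4·66 + 45; 66 = 1·45 + 21; 45 = 2·21 + 3; 21 = 7·3 + 0 → gcd = 3
lcm = 1677·32856/gcd = 55099512/3 = 18366504

18366504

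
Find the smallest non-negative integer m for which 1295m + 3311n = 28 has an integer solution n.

Euclid: 3311 = 2·1295 + 721; 1295 = 1·721 + 574; 721 = 1·574 + 147; 574 = 3·147 + 133; 147 = 1·133 + 14; 133 = 9·14 + 7; 14 = 2·7 + 0 → gcd = 7; 28 = 7·4.
Back-substitution yields 1295·(225) + 3311·(-88) = 7, so one solution is m = 225·4 = 900, n = -88·4 = -352.
Solutions in m differ by 3311/7 = 473; the one in [0, 473) is 900 mod 473 = 427.

427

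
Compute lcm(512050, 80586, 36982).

512050 = 2 · 5² · 7² · 11 · 19; 80586 = 2 · 3² · 11² · 37; 36982 = 2 · 11 · 41²
lcm takes max exponent of each prime: 2 · 3² · 5² · 7² · 11² · 19 · 37 · 41² = 3152949411150

3152949411150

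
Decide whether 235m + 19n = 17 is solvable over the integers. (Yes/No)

Yes

gcd(235, 19): 235 = 12·19 + 7; 19 = 2·7 + 5; 7 = 1·5 + 2; 5 = 2·2 + 1; 2 = 2·1 + 0 → 1
1 divides 17, so a solution exists.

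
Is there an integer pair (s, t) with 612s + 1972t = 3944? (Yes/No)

Yes

gcd(612, 1972): 1972 = 3·612 + 136; 612 = 4·136 + 68; 136 = 2·68 + 0 → 68
68 divides 3944, so a solution exists.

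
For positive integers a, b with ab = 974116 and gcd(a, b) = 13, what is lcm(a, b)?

For any two positive integers, gcd × lcm equals their product. Hence lcm = 974116 / 13 = 74932.

74932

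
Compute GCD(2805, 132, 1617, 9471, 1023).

gcd(2805, 132): 2805 = 21·132 + 33; 132 = 4·33 + 0 → 33
gcd(33, 1617): 1617 = 49·33 + 0 → 33
gcd(33, 9471): 9471 = 287·33 + 0 → 33
gcd(33, 1023): 1023 = 31·33 + 0 → 33

33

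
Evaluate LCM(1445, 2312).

1445 = 5 · 17²; 2312 = 2³ · 17²
max exponents: 2³ · 5 · 17² = 11560

11560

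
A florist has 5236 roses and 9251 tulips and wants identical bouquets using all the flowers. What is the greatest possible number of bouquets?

11

5236 = 2² · 7 · 11 · 17
9251 = 11 · 29²
Common: 11 = 11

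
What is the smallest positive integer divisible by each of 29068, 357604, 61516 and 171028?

15392348972

29068 = 2² · 13² · 43; 357604 = 2² · 13² · 23²; 61516 = 2² · 7 · 13³; 171028 = 2² · 11 · 13² · 23
lcm takes max exponent of each prime: 2² · 7 · 11 · 13³ · 23² · 43 = 15392348972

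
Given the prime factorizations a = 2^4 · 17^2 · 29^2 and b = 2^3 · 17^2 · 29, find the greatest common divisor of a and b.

min exponent per shared prime: 2^3 · 17^2 · 29 = 67048

67048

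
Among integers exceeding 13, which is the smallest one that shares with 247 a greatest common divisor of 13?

26

gcd(m, 247) = 13 forces 13 | m; write m = 13s. Then gcd(13s, 13·19) = 13·gcd(s, 19), so need gcd(s, 19) = 1.
13s > 13 gives s ≥ 2. The least s ≥ 2 coprime to 19 is 2, so m = 13·2 = 26.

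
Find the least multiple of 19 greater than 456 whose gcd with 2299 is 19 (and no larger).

475

Multiples of 19 above 456: 19·25, 19·26, … . Need the cofactor coprime to 2299/19 = 121.
Checking s = 25, 26, … the first with gcd(s, 121) = 1 is s = 25, giving 475.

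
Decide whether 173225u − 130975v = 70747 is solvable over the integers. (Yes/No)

gcd(173225, 130975): 173225 = 1·130975 + 42250; 130975 = 3·42250 + 4225; 42250 = 10·4225 + 0 → 4225
4225 does not divide 70747, so a solution does not exist.

No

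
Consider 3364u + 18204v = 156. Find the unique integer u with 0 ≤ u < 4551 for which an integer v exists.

2538

Euclid: 18204 = 5·3364 + 1384; 3364 = 2·1384 + 596; 1384 = 2·596 + 192; 596 = 3·192 + 20; 192 = 9·20 + 12; 20 = 1·12 + 8; 12 = 1·8 + 4; 8 = 2·4 + 0 → gcd = 4; 156 = 4·39.
Back-substitution yields 3364·(-1802) + 18204·(333) = 4, so one solution is u = -1802·39 = -70278, v = 333·39 = 12987.
Solutions in u differ by 18204/4 = 4551; the one in [0, 4551) is -70278 mod 4551 = 2538.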